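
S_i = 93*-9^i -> [93, -837, 7533, -67797, 610173]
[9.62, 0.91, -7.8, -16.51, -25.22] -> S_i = 9.62 + -8.71*i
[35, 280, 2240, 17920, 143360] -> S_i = 35*8^i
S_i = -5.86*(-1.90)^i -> [-5.86, 11.13, -21.15, 40.19, -76.37]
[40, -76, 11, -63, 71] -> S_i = Random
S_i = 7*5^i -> [7, 35, 175, 875, 4375]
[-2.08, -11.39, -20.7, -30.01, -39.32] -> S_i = -2.08 + -9.31*i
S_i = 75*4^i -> [75, 300, 1200, 4800, 19200]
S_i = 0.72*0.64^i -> [0.72, 0.46, 0.29, 0.19, 0.12]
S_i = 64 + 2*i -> [64, 66, 68, 70, 72]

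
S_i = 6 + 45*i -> [6, 51, 96, 141, 186]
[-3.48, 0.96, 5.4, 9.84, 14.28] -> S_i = -3.48 + 4.44*i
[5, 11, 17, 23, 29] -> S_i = 5 + 6*i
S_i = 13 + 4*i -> [13, 17, 21, 25, 29]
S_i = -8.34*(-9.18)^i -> [-8.34, 76.56, -702.83, 6452.0, -59229.32]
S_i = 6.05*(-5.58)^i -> [6.05, -33.76, 188.38, -1051.13, 5865.33]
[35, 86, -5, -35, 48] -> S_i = Random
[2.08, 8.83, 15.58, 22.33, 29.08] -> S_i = 2.08 + 6.75*i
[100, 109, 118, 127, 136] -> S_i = 100 + 9*i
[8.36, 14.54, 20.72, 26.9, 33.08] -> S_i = 8.36 + 6.18*i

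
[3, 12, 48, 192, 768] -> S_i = 3*4^i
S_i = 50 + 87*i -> [50, 137, 224, 311, 398]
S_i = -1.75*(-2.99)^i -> [-1.75, 5.23, -15.65, 46.78, -139.87]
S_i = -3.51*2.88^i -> [-3.51, -10.11, -29.11, -83.85, -241.48]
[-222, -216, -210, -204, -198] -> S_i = -222 + 6*i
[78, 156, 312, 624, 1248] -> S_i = 78*2^i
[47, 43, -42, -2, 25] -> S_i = Random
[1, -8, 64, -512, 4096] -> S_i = 1*-8^i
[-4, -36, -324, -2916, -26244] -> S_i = -4*9^i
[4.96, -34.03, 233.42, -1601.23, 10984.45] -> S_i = 4.96*(-6.86)^i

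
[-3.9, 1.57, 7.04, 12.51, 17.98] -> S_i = -3.90 + 5.47*i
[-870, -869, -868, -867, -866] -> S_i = -870 + 1*i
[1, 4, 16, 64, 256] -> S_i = 1*4^i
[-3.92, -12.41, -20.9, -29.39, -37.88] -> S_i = -3.92 + -8.49*i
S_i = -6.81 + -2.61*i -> [-6.81, -9.42, -12.03, -14.64, -17.25]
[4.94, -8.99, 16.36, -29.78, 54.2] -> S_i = 4.94*(-1.82)^i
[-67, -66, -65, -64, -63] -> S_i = -67 + 1*i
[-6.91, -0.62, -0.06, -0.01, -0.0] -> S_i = -6.91*0.09^i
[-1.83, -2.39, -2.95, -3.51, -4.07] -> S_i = -1.83 + -0.56*i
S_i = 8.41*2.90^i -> [8.41, 24.39, 70.73, 205.11, 594.82]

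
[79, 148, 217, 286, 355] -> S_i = 79 + 69*i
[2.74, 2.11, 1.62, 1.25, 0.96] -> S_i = 2.74*0.77^i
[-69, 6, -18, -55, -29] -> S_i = Random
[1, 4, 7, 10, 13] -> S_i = 1 + 3*i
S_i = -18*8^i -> [-18, -144, -1152, -9216, -73728]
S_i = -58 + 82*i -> [-58, 24, 106, 188, 270]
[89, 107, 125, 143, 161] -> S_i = 89 + 18*i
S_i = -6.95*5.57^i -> [-6.95, -38.71, -215.62, -1201.02, -6689.68]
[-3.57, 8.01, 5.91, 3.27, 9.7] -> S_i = Random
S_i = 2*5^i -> [2, 10, 50, 250, 1250]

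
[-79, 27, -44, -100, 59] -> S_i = Random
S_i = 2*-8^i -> [2, -16, 128, -1024, 8192]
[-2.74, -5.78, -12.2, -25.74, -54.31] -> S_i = -2.74*2.11^i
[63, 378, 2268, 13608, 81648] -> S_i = 63*6^i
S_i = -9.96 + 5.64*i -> [-9.96, -4.32, 1.32, 6.96, 12.6]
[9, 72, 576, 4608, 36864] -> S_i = 9*8^i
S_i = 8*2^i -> [8, 16, 32, 64, 128]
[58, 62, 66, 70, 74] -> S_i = 58 + 4*i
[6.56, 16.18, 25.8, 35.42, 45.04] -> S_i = 6.56 + 9.62*i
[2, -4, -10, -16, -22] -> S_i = 2 + -6*i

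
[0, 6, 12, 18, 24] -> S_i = 0 + 6*i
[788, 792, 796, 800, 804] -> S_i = 788 + 4*i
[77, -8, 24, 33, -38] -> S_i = Random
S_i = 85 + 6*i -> [85, 91, 97, 103, 109]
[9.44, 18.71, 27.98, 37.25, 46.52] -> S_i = 9.44 + 9.27*i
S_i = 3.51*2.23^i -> [3.51, 7.83, 17.45, 38.92, 86.8]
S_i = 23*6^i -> [23, 138, 828, 4968, 29808]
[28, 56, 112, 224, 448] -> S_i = 28*2^i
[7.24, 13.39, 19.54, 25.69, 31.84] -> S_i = 7.24 + 6.15*i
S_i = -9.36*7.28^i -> [-9.36, -68.14, -496.07, -3611.35, -26290.65]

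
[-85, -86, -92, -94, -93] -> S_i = Random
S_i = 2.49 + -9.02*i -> [2.49, -6.53, -15.55, -24.57, -33.59]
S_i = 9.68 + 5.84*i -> [9.68, 15.52, 21.36, 27.2, 33.04]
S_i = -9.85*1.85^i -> [-9.85, -18.22, -33.71, -62.37, -115.38]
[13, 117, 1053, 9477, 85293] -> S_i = 13*9^i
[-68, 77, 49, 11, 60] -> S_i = Random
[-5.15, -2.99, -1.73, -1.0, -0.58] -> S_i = -5.15*0.58^i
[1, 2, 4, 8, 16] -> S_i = 1*2^i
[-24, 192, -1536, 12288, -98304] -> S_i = -24*-8^i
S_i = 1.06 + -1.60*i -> [1.06, -0.54, -2.14, -3.74, -5.34]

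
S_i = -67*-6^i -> [-67, 402, -2412, 14472, -86832]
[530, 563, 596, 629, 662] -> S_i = 530 + 33*i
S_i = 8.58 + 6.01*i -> [8.58, 14.59, 20.6, 26.61, 32.62]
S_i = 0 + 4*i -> [0, 4, 8, 12, 16]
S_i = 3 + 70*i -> [3, 73, 143, 213, 283]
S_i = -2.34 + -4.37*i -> [-2.34, -6.71, -11.08, -15.45, -19.82]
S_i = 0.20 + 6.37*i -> [0.2, 6.57, 12.94, 19.31, 25.68]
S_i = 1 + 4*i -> [1, 5, 9, 13, 17]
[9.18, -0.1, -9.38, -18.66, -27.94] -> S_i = 9.18 + -9.28*i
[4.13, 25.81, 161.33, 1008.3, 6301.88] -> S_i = 4.13*6.25^i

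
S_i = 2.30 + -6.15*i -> [2.3, -3.85, -10.0, -16.15, -22.3]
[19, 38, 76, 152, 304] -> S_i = 19*2^i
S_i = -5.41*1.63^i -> [-5.41, -8.82, -14.37, -23.43, -38.19]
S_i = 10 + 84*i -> [10, 94, 178, 262, 346]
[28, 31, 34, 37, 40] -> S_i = 28 + 3*i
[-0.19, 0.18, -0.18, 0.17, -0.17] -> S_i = -0.19*(-0.97)^i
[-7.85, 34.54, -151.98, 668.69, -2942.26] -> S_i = -7.85*(-4.40)^i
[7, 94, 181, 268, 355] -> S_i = 7 + 87*i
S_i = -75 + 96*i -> [-75, 21, 117, 213, 309]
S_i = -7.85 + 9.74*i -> [-7.85, 1.89, 11.63, 21.37, 31.11]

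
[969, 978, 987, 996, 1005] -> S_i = 969 + 9*i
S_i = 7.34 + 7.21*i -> [7.34, 14.55, 21.76, 28.97, 36.18]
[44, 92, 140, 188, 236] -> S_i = 44 + 48*i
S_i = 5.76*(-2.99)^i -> [5.76, -17.22, 51.49, -153.97, 460.37]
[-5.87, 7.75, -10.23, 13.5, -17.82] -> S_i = -5.87*(-1.32)^i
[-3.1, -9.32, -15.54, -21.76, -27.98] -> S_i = -3.10 + -6.22*i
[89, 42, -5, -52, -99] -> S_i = 89 + -47*i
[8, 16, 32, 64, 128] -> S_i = 8*2^i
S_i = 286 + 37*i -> [286, 323, 360, 397, 434]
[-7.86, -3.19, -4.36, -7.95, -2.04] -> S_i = Random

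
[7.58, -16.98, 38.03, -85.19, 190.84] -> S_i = 7.58*(-2.24)^i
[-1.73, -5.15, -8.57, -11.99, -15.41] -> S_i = -1.73 + -3.42*i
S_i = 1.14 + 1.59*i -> [1.14, 2.73, 4.32, 5.91, 7.5]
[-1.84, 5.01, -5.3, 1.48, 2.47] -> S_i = Random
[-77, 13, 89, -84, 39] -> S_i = Random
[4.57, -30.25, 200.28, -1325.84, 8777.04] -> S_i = 4.57*(-6.62)^i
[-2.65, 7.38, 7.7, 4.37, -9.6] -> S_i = Random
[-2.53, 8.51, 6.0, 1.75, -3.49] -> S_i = Random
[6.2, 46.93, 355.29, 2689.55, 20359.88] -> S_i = 6.20*7.57^i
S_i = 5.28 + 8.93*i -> [5.28, 14.21, 23.14, 32.07, 41.0]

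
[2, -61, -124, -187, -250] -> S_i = 2 + -63*i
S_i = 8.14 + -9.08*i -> [8.14, -0.94, -10.02, -19.1, -28.18]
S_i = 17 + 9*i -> [17, 26, 35, 44, 53]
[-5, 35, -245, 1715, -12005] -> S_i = -5*-7^i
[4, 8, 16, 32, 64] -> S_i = 4*2^i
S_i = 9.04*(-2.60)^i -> [9.04, -23.5, 61.11, -158.89, 413.11]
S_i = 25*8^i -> [25, 200, 1600, 12800, 102400]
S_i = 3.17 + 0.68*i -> [3.17, 3.85, 4.53, 5.21, 5.89]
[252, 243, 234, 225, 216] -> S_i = 252 + -9*i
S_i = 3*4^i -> [3, 12, 48, 192, 768]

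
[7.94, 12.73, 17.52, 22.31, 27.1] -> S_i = 7.94 + 4.79*i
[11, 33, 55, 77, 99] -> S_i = 11 + 22*i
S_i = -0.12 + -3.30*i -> [-0.12, -3.42, -6.72, -10.02, -13.32]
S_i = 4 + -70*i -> [4, -66, -136, -206, -276]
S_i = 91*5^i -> [91, 455, 2275, 11375, 56875]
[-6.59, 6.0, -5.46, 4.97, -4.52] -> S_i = -6.59*(-0.91)^i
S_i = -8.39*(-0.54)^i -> [-8.39, 4.53, -2.45, 1.32, -0.71]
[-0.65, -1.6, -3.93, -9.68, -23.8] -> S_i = -0.65*2.46^i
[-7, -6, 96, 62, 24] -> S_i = Random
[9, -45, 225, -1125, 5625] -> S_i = 9*-5^i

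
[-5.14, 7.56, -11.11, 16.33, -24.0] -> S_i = -5.14*(-1.47)^i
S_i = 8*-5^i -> [8, -40, 200, -1000, 5000]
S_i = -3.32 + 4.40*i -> [-3.32, 1.08, 5.48, 9.88, 14.28]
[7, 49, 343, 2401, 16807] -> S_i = 7*7^i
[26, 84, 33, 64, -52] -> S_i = Random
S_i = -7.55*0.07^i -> [-7.55, -0.53, -0.04, -0.0, -0.0]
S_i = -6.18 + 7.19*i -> [-6.18, 1.01, 8.2, 15.39, 22.58]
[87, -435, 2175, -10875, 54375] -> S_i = 87*-5^i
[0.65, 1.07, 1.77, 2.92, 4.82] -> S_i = 0.65*1.65^i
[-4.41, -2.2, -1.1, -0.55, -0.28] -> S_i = -4.41*0.50^i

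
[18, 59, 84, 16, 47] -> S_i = Random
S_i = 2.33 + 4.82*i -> [2.33, 7.15, 11.97, 16.79, 21.61]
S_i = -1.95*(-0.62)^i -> [-1.95, 1.21, -0.75, 0.46, -0.29]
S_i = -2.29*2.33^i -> [-2.29, -5.34, -12.43, -28.97, -67.49]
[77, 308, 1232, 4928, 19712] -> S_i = 77*4^i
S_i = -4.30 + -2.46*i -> [-4.3, -6.76, -9.22, -11.68, -14.14]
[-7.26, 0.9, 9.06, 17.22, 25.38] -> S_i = -7.26 + 8.16*i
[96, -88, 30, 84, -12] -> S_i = Random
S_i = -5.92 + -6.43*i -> [-5.92, -12.35, -18.78, -25.21, -31.64]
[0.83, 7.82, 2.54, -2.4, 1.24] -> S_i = Random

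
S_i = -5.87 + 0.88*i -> [-5.87, -4.99, -4.11, -3.23, -2.35]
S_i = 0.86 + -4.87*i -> [0.86, -4.01, -8.88, -13.75, -18.62]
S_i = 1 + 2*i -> [1, 3, 5, 7, 9]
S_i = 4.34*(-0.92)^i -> [4.34, -3.99, 3.67, -3.38, 3.11]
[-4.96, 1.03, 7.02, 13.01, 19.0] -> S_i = -4.96 + 5.99*i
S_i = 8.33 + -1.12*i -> [8.33, 7.21, 6.09, 4.97, 3.85]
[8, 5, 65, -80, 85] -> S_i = Random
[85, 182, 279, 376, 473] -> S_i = 85 + 97*i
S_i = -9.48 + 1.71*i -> [-9.48, -7.77, -6.06, -4.35, -2.64]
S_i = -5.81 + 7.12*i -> [-5.81, 1.31, 8.43, 15.55, 22.67]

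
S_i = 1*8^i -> [1, 8, 64, 512, 4096]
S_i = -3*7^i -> [-3, -21, -147, -1029, -7203]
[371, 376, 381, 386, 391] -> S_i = 371 + 5*i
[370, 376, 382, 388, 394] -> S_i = 370 + 6*i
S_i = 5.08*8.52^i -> [5.08, 43.28, 368.76, 3141.83, 26768.38]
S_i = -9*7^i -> [-9, -63, -441, -3087, -21609]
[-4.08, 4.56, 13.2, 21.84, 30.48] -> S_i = -4.08 + 8.64*i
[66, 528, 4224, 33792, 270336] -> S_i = 66*8^i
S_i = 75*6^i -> [75, 450, 2700, 16200, 97200]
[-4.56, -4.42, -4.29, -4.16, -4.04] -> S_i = -4.56*0.97^i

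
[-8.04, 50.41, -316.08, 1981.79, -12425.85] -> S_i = -8.04*(-6.27)^i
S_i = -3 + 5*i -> [-3, 2, 7, 12, 17]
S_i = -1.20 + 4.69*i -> [-1.2, 3.49, 8.18, 12.87, 17.56]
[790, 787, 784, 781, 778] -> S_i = 790 + -3*i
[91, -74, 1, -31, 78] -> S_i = Random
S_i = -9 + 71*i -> [-9, 62, 133, 204, 275]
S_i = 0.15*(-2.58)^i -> [0.15, -0.39, 1.0, -2.58, 6.65]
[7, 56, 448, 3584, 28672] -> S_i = 7*8^i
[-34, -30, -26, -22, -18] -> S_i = -34 + 4*i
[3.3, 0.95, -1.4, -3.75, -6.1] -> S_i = 3.30 + -2.35*i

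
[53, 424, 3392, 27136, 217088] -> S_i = 53*8^i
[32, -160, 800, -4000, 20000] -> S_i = 32*-5^i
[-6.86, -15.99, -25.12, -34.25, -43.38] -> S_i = -6.86 + -9.13*i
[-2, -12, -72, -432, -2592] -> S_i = -2*6^i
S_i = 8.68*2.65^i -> [8.68, 23.0, 60.96, 161.53, 428.06]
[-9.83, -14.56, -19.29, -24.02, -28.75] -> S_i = -9.83 + -4.73*i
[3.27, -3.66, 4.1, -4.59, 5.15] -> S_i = 3.27*(-1.12)^i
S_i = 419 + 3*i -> [419, 422, 425, 428, 431]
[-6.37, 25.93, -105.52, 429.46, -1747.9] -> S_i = -6.37*(-4.07)^i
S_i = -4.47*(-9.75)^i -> [-4.47, 43.58, -424.93, 4143.06, -40394.85]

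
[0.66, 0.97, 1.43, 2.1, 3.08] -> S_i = 0.66*1.47^i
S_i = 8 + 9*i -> [8, 17, 26, 35, 44]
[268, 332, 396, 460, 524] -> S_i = 268 + 64*i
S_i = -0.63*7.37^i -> [-0.63, -4.64, -34.22, -252.2, -1858.71]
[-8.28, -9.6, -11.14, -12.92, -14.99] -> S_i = -8.28*1.16^i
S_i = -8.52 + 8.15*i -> [-8.52, -0.37, 7.78, 15.93, 24.08]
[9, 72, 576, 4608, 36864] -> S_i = 9*8^i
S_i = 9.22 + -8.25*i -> [9.22, 0.97, -7.28, -15.53, -23.78]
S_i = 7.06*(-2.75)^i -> [7.06, -19.42, 53.39, -146.83, 403.77]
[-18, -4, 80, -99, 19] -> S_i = Random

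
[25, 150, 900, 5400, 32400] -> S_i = 25*6^i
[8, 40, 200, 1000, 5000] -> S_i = 8*5^i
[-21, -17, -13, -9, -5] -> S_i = -21 + 4*i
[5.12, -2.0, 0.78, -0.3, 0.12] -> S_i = 5.12*(-0.39)^i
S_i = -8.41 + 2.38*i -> [-8.41, -6.03, -3.65, -1.27, 1.11]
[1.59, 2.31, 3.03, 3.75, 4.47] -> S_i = 1.59 + 0.72*i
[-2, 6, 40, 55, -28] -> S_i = Random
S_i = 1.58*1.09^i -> [1.58, 1.72, 1.88, 2.05, 2.23]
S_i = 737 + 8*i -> [737, 745, 753, 761, 769]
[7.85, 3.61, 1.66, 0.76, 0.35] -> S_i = 7.85*0.46^i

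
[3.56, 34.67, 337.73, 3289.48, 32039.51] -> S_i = 3.56*9.74^i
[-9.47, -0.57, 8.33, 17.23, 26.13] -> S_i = -9.47 + 8.90*i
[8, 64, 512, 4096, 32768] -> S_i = 8*8^i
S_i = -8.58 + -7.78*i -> [-8.58, -16.36, -24.14, -31.92, -39.7]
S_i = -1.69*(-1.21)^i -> [-1.69, 2.04, -2.47, 2.99, -3.62]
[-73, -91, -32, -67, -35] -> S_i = Random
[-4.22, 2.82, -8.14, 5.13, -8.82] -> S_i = Random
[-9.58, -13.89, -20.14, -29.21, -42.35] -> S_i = -9.58*1.45^i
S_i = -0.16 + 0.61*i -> [-0.16, 0.45, 1.06, 1.67, 2.28]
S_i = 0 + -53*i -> [0, -53, -106, -159, -212]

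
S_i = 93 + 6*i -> [93, 99, 105, 111, 117]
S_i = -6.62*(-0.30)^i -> [-6.62, 1.99, -0.6, 0.18, -0.05]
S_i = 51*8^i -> [51, 408, 3264, 26112, 208896]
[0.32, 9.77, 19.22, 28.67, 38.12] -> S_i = 0.32 + 9.45*i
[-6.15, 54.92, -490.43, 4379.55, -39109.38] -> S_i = -6.15*(-8.93)^i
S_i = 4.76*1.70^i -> [4.76, 8.09, 13.76, 23.39, 39.76]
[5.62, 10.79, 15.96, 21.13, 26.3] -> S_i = 5.62 + 5.17*i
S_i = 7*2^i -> [7, 14, 28, 56, 112]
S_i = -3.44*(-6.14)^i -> [-3.44, 21.12, -129.69, 796.28, -4889.13]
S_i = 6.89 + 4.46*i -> [6.89, 11.35, 15.81, 20.27, 24.73]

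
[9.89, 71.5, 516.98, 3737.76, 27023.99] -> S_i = 9.89*7.23^i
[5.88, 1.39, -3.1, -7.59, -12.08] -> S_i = 5.88 + -4.49*i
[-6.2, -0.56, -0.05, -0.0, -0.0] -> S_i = -6.20*0.09^i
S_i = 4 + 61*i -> [4, 65, 126, 187, 248]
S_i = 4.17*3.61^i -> [4.17, 15.05, 54.34, 196.18, 708.21]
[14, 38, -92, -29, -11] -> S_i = Random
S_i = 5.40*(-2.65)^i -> [5.4, -14.31, 37.92, -100.49, 266.3]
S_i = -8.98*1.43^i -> [-8.98, -12.84, -18.36, -26.26, -37.55]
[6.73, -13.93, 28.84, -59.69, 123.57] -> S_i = 6.73*(-2.07)^i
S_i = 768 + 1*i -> [768, 769, 770, 771, 772]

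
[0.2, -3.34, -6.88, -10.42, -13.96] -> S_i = 0.20 + -3.54*i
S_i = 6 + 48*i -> [6, 54, 102, 150, 198]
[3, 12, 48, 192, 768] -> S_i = 3*4^i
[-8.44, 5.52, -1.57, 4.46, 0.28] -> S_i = Random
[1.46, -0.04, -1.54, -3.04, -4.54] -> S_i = 1.46 + -1.50*i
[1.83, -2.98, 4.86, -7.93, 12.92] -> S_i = 1.83*(-1.63)^i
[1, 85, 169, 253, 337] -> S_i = 1 + 84*i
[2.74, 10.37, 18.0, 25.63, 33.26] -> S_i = 2.74 + 7.63*i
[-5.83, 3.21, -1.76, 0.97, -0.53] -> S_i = -5.83*(-0.55)^i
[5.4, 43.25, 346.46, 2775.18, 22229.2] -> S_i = 5.40*8.01^i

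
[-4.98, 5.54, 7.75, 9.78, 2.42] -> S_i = Random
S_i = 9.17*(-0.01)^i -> [9.17, -0.09, 0.0, -0.0, 0.0]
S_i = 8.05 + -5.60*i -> [8.05, 2.45, -3.15, -8.75, -14.35]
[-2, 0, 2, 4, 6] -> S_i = -2 + 2*i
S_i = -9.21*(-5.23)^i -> [-9.21, 48.17, -251.92, 1317.54, -6890.75]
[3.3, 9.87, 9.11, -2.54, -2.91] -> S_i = Random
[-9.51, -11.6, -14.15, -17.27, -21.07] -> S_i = -9.51*1.22^i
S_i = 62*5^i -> [62, 310, 1550, 7750, 38750]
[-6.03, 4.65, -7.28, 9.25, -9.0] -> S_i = Random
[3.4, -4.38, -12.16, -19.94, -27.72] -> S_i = 3.40 + -7.78*i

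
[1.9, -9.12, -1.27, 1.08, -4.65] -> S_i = Random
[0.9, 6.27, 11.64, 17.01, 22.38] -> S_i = 0.90 + 5.37*i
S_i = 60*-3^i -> [60, -180, 540, -1620, 4860]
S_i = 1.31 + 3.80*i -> [1.31, 5.11, 8.91, 12.71, 16.51]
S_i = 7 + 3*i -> [7, 10, 13, 16, 19]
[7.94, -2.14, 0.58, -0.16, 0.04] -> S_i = 7.94*(-0.27)^i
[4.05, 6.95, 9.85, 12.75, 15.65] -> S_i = 4.05 + 2.90*i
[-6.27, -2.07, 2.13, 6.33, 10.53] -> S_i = -6.27 + 4.20*i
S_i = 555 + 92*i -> [555, 647, 739, 831, 923]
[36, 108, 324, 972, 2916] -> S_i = 36*3^i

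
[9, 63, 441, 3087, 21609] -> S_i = 9*7^i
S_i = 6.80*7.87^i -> [6.8, 53.52, 421.17, 3314.62, 26086.02]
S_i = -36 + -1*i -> [-36, -37, -38, -39, -40]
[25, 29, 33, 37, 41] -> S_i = 25 + 4*i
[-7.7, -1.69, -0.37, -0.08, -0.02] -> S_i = -7.70*0.22^i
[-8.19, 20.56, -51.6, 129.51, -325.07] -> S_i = -8.19*(-2.51)^i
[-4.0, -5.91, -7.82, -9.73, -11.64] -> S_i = -4.00 + -1.91*i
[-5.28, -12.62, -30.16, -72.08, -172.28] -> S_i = -5.28*2.39^i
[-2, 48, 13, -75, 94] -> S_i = Random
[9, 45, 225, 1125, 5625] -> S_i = 9*5^i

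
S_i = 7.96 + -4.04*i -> [7.96, 3.92, -0.12, -4.16, -8.2]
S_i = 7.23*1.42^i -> [7.23, 10.27, 14.58, 20.7, 29.4]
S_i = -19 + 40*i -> [-19, 21, 61, 101, 141]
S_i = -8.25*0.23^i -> [-8.25, -1.9, -0.44, -0.1, -0.02]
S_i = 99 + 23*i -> [99, 122, 145, 168, 191]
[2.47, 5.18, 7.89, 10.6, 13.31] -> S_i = 2.47 + 2.71*i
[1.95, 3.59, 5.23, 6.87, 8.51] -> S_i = 1.95 + 1.64*i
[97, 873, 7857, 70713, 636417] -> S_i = 97*9^i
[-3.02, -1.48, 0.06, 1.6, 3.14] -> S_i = -3.02 + 1.54*i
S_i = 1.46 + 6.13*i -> [1.46, 7.59, 13.72, 19.85, 25.98]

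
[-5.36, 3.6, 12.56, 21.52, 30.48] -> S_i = -5.36 + 8.96*i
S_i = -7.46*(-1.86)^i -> [-7.46, 13.88, -25.81, 48.0, -89.29]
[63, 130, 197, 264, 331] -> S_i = 63 + 67*i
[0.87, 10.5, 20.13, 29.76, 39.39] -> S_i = 0.87 + 9.63*i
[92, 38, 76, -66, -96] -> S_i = Random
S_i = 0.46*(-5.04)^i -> [0.46, -2.32, 11.68, -58.89, 296.81]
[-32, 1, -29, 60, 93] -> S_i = Random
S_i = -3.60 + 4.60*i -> [-3.6, 1.0, 5.6, 10.2, 14.8]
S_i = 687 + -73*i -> [687, 614, 541, 468, 395]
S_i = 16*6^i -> [16, 96, 576, 3456, 20736]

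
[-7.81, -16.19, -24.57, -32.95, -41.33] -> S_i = -7.81 + -8.38*i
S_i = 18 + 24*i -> [18, 42, 66, 90, 114]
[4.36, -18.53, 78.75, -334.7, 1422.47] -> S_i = 4.36*(-4.25)^i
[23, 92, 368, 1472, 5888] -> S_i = 23*4^i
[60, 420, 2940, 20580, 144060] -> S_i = 60*7^i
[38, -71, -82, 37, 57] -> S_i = Random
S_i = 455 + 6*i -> [455, 461, 467, 473, 479]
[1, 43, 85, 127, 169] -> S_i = 1 + 42*i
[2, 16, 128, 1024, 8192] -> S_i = 2*8^i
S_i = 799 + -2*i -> [799, 797, 795, 793, 791]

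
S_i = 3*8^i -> [3, 24, 192, 1536, 12288]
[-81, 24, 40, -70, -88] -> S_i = Random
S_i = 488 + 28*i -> [488, 516, 544, 572, 600]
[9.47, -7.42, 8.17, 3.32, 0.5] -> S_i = Random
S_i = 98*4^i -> [98, 392, 1568, 6272, 25088]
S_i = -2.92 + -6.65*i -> [-2.92, -9.57, -16.22, -22.87, -29.52]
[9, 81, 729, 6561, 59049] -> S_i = 9*9^i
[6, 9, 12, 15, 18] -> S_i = 6 + 3*i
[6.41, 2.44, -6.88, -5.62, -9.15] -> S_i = Random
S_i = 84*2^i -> [84, 168, 336, 672, 1344]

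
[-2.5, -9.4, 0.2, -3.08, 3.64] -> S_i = Random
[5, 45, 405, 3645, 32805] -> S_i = 5*9^i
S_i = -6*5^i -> [-6, -30, -150, -750, -3750]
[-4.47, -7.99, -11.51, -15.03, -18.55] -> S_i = -4.47 + -3.52*i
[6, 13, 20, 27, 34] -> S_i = 6 + 7*i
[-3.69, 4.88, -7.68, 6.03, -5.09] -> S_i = Random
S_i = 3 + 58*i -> [3, 61, 119, 177, 235]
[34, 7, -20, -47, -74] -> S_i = 34 + -27*i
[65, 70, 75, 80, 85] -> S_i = 65 + 5*i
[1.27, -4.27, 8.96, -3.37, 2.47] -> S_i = Random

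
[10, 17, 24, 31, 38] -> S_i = 10 + 7*i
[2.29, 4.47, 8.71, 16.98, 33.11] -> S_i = 2.29*1.95^i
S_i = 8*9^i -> [8, 72, 648, 5832, 52488]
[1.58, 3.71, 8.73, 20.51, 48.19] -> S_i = 1.58*2.35^i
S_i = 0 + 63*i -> [0, 63, 126, 189, 252]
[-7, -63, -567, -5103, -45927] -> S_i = -7*9^i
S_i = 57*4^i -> [57, 228, 912, 3648, 14592]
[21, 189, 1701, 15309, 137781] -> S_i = 21*9^i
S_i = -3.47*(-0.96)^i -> [-3.47, 3.33, -3.2, 3.07, -2.95]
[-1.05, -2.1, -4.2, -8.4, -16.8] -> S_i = -1.05*2.00^i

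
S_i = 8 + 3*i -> [8, 11, 14, 17, 20]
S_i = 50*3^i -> [50, 150, 450, 1350, 4050]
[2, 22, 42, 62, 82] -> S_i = 2 + 20*i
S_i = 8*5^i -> [8, 40, 200, 1000, 5000]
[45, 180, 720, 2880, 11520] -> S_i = 45*4^i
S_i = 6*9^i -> [6, 54, 486, 4374, 39366]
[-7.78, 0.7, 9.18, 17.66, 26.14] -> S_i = -7.78 + 8.48*i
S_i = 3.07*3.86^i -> [3.07, 11.85, 45.74, 176.56, 681.53]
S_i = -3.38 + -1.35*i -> [-3.38, -4.73, -6.08, -7.43, -8.78]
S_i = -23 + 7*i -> [-23, -16, -9, -2, 5]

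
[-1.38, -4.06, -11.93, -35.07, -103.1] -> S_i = -1.38*2.94^i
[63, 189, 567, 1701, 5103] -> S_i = 63*3^i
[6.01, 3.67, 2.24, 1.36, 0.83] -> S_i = 6.01*0.61^i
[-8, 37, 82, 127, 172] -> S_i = -8 + 45*i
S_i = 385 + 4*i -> [385, 389, 393, 397, 401]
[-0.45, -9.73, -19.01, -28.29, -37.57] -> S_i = -0.45 + -9.28*i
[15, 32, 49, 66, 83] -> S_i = 15 + 17*i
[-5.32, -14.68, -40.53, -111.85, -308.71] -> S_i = -5.32*2.76^i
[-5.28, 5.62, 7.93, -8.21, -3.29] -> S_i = Random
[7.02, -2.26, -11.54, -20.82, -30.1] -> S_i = 7.02 + -9.28*i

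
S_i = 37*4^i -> [37, 148, 592, 2368, 9472]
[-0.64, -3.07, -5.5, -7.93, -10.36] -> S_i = -0.64 + -2.43*i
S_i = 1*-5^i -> [1, -5, 25, -125, 625]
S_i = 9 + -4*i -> [9, 5, 1, -3, -7]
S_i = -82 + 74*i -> [-82, -8, 66, 140, 214]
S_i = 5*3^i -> [5, 15, 45, 135, 405]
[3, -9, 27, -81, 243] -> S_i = 3*-3^i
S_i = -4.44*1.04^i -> [-4.44, -4.62, -4.8, -4.99, -5.19]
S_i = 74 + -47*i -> [74, 27, -20, -67, -114]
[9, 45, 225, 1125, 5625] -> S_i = 9*5^i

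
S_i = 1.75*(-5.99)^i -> [1.75, -10.48, 62.79, -376.11, 2252.92]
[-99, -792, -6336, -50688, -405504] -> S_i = -99*8^i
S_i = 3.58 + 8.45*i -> [3.58, 12.03, 20.48, 28.93, 37.38]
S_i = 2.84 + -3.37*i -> [2.84, -0.53, -3.9, -7.27, -10.64]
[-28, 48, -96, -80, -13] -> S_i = Random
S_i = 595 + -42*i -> [595, 553, 511, 469, 427]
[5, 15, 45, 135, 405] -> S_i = 5*3^i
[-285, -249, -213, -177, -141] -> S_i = -285 + 36*i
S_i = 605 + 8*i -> [605, 613, 621, 629, 637]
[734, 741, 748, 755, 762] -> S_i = 734 + 7*i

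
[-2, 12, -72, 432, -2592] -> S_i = -2*-6^i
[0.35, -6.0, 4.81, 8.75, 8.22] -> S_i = Random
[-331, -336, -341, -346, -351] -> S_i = -331 + -5*i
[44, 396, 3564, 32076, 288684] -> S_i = 44*9^i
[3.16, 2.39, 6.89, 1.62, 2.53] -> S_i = Random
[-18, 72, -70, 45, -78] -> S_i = Random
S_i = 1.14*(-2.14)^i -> [1.14, -2.44, 5.22, -11.17, 23.91]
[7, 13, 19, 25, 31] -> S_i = 7 + 6*i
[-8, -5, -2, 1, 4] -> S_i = -8 + 3*i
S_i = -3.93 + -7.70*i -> [-3.93, -11.63, -19.33, -27.03, -34.73]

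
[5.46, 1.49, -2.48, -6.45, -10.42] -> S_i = 5.46 + -3.97*i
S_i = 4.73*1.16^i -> [4.73, 5.49, 6.36, 7.38, 8.56]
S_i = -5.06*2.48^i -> [-5.06, -12.55, -31.12, -77.18, -191.41]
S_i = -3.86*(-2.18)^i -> [-3.86, 8.41, -18.34, 39.99, -87.18]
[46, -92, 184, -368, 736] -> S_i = 46*-2^i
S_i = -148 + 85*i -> [-148, -63, 22, 107, 192]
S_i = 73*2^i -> [73, 146, 292, 584, 1168]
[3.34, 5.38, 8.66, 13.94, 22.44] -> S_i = 3.34*1.61^i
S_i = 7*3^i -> [7, 21, 63, 189, 567]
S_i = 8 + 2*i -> [8, 10, 12, 14, 16]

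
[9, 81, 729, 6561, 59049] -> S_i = 9*9^i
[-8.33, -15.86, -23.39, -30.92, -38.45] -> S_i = -8.33 + -7.53*i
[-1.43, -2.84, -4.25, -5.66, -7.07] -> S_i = -1.43 + -1.41*i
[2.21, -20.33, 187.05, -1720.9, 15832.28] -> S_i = 2.21*(-9.20)^i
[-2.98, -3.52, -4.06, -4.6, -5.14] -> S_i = -2.98 + -0.54*i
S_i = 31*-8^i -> [31, -248, 1984, -15872, 126976]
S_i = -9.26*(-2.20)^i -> [-9.26, 20.37, -44.82, 98.6, -216.92]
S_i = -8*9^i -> [-8, -72, -648, -5832, -52488]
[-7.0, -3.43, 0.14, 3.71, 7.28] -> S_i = -7.00 + 3.57*i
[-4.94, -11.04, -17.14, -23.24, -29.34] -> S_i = -4.94 + -6.10*i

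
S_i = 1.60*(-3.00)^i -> [1.6, -4.8, 14.4, -43.2, 129.6]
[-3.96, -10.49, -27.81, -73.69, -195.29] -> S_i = -3.96*2.65^i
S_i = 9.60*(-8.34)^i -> [9.6, -80.06, 667.73, -5568.9, 46444.62]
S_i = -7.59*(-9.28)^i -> [-7.59, 70.44, -653.64, 6065.77, -56290.32]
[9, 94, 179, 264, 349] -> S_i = 9 + 85*i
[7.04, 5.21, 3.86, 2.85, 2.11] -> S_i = 7.04*0.74^i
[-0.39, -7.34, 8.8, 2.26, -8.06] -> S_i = Random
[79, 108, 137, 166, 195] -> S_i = 79 + 29*i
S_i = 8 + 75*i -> [8, 83, 158, 233, 308]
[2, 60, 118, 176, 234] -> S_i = 2 + 58*i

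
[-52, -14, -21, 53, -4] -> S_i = Random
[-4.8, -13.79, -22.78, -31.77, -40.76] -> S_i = -4.80 + -8.99*i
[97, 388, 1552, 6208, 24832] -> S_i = 97*4^i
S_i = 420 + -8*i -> [420, 412, 404, 396, 388]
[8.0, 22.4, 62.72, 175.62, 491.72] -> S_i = 8.00*2.80^i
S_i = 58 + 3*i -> [58, 61, 64, 67, 70]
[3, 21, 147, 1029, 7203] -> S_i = 3*7^i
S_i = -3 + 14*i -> [-3, 11, 25, 39, 53]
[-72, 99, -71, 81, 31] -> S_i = Random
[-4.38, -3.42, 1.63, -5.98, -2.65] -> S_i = Random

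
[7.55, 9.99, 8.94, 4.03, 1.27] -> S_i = Random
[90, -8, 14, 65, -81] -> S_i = Random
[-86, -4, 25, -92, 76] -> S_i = Random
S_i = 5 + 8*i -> [5, 13, 21, 29, 37]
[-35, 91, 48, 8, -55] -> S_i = Random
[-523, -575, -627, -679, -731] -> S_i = -523 + -52*i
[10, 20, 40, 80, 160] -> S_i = 10*2^i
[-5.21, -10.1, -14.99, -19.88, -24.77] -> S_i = -5.21 + -4.89*i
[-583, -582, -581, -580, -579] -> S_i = -583 + 1*i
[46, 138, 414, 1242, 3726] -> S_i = 46*3^i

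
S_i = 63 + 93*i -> [63, 156, 249, 342, 435]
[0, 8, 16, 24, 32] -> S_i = 0 + 8*i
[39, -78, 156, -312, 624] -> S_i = 39*-2^i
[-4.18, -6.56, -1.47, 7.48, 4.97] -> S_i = Random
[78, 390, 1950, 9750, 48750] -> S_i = 78*5^i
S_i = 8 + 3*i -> [8, 11, 14, 17, 20]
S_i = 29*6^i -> [29, 174, 1044, 6264, 37584]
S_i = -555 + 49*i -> [-555, -506, -457, -408, -359]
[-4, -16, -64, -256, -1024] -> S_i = -4*4^i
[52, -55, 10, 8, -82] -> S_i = Random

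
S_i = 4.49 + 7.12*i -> [4.49, 11.61, 18.73, 25.85, 32.97]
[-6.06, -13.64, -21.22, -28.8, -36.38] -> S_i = -6.06 + -7.58*i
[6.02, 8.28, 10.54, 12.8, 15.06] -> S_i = 6.02 + 2.26*i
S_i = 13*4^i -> [13, 52, 208, 832, 3328]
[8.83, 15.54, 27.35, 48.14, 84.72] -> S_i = 8.83*1.76^i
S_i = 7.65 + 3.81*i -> [7.65, 11.46, 15.27, 19.08, 22.89]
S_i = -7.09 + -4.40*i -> [-7.09, -11.49, -15.89, -20.29, -24.69]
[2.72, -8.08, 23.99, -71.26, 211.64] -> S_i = 2.72*(-2.97)^i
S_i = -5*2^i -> [-5, -10, -20, -40, -80]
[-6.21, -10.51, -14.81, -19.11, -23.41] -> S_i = -6.21 + -4.30*i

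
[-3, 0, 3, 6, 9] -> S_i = -3 + 3*i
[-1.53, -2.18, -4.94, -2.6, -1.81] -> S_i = Random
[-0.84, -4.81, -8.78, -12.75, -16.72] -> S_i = -0.84 + -3.97*i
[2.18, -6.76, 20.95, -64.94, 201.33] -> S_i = 2.18*(-3.10)^i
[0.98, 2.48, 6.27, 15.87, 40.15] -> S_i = 0.98*2.53^i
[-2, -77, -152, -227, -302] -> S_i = -2 + -75*i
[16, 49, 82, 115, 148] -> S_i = 16 + 33*i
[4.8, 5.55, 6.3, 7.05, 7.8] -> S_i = 4.80 + 0.75*i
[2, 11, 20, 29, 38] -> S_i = 2 + 9*i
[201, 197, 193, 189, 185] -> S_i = 201 + -4*i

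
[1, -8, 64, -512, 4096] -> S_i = 1*-8^i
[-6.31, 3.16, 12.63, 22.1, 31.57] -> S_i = -6.31 + 9.47*i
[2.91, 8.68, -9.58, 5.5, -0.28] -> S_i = Random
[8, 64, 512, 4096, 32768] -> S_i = 8*8^i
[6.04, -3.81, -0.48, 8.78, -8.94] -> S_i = Random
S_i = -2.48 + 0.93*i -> [-2.48, -1.55, -0.62, 0.31, 1.24]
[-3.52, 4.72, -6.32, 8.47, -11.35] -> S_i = -3.52*(-1.34)^i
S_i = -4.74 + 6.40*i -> [-4.74, 1.66, 8.06, 14.46, 20.86]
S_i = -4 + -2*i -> [-4, -6, -8, -10, -12]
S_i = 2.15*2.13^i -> [2.15, 4.58, 9.75, 20.78, 44.25]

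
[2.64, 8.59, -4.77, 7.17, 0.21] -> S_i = Random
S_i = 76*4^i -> [76, 304, 1216, 4864, 19456]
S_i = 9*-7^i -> [9, -63, 441, -3087, 21609]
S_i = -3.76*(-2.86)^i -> [-3.76, 10.75, -30.76, 87.96, -251.57]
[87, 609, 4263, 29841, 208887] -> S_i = 87*7^i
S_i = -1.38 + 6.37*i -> [-1.38, 4.99, 11.36, 17.73, 24.1]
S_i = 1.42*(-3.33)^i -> [1.42, -4.73, 15.75, -52.43, 174.61]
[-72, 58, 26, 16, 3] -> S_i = Random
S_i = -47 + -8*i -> [-47, -55, -63, -71, -79]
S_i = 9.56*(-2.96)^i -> [9.56, -28.3, 83.76, -247.93, 733.88]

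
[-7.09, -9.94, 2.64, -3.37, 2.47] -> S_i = Random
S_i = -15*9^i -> [-15, -135, -1215, -10935, -98415]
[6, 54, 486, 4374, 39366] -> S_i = 6*9^i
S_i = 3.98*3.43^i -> [3.98, 13.65, 46.82, 160.61, 550.88]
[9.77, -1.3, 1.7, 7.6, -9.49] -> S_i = Random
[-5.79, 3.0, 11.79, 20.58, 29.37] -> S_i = -5.79 + 8.79*i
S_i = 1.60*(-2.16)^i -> [1.6, -3.46, 7.46, -16.12, 34.83]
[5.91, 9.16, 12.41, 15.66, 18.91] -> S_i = 5.91 + 3.25*i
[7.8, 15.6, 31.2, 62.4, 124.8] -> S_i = 7.80*2.00^i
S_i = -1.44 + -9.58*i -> [-1.44, -11.02, -20.6, -30.18, -39.76]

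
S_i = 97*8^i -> [97, 776, 6208, 49664, 397312]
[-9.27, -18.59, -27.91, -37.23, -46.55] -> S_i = -9.27 + -9.32*i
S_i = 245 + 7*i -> [245, 252, 259, 266, 273]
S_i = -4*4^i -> [-4, -16, -64, -256, -1024]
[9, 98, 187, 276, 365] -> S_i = 9 + 89*i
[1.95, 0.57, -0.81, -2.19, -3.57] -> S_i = 1.95 + -1.38*i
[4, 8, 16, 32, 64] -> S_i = 4*2^i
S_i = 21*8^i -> [21, 168, 1344, 10752, 86016]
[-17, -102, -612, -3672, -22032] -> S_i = -17*6^i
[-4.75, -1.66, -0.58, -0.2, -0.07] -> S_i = -4.75*0.35^i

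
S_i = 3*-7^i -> [3, -21, 147, -1029, 7203]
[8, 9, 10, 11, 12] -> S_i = 8 + 1*i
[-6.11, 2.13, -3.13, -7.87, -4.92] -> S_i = Random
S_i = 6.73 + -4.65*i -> [6.73, 2.08, -2.57, -7.22, -11.87]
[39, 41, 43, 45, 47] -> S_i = 39 + 2*i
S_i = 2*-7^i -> [2, -14, 98, -686, 4802]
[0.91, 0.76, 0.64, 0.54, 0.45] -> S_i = 0.91*0.84^i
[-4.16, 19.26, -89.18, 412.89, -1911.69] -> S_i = -4.16*(-4.63)^i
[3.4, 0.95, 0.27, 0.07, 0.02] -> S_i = 3.40*0.28^i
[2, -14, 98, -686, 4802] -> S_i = 2*-7^i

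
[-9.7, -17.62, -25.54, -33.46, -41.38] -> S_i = -9.70 + -7.92*i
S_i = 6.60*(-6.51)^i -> [6.6, -42.97, 279.71, -1820.9, 11854.08]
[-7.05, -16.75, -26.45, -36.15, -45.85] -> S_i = -7.05 + -9.70*i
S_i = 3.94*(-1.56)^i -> [3.94, -6.15, 9.59, -14.96, 23.33]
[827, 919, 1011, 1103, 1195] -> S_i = 827 + 92*i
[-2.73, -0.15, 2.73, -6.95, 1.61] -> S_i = Random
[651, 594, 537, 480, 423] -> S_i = 651 + -57*i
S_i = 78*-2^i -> [78, -156, 312, -624, 1248]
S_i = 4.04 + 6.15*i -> [4.04, 10.19, 16.34, 22.49, 28.64]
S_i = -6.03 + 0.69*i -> [-6.03, -5.34, -4.65, -3.96, -3.27]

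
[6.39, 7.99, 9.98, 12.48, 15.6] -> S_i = 6.39*1.25^i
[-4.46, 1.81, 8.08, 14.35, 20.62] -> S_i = -4.46 + 6.27*i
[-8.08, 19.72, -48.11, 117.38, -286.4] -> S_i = -8.08*(-2.44)^i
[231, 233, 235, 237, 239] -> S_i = 231 + 2*i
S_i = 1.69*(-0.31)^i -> [1.69, -0.52, 0.16, -0.05, 0.02]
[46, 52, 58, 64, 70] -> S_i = 46 + 6*i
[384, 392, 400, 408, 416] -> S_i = 384 + 8*i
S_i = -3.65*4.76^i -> [-3.65, -17.37, -82.7, -393.65, -1873.79]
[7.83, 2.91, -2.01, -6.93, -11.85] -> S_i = 7.83 + -4.92*i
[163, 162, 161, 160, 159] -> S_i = 163 + -1*i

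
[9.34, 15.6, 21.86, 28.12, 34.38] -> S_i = 9.34 + 6.26*i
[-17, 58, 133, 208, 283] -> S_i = -17 + 75*i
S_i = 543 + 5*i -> [543, 548, 553, 558, 563]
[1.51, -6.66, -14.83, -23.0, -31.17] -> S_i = 1.51 + -8.17*i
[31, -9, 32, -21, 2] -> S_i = Random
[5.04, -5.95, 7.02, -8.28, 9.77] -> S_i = 5.04*(-1.18)^i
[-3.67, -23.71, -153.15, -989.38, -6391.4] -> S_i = -3.67*6.46^i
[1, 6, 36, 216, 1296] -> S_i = 1*6^i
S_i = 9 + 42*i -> [9, 51, 93, 135, 177]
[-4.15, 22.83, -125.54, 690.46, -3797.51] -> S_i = -4.15*(-5.50)^i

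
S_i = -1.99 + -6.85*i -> [-1.99, -8.84, -15.69, -22.54, -29.39]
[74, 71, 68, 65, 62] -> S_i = 74 + -3*i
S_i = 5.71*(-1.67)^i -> [5.71, -9.54, 15.92, -26.59, 44.41]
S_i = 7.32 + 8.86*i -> [7.32, 16.18, 25.04, 33.9, 42.76]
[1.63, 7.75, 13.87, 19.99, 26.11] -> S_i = 1.63 + 6.12*i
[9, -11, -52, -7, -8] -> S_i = Random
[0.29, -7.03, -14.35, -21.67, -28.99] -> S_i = 0.29 + -7.32*i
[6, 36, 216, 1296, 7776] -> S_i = 6*6^i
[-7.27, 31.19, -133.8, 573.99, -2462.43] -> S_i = -7.27*(-4.29)^i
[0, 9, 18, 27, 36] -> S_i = 0 + 9*i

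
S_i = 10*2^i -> [10, 20, 40, 80, 160]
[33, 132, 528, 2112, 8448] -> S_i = 33*4^i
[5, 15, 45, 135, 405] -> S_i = 5*3^i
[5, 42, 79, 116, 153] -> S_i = 5 + 37*i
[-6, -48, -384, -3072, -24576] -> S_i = -6*8^i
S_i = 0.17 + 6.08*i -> [0.17, 6.25, 12.33, 18.41, 24.49]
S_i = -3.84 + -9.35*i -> [-3.84, -13.19, -22.54, -31.89, -41.24]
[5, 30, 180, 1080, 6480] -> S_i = 5*6^i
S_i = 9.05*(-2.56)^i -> [9.05, -23.17, 59.31, -151.83, 388.69]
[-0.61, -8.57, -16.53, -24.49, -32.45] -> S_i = -0.61 + -7.96*i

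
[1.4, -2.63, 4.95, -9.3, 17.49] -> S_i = 1.40*(-1.88)^i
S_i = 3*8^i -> [3, 24, 192, 1536, 12288]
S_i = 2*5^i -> [2, 10, 50, 250, 1250]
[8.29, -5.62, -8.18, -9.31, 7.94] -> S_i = Random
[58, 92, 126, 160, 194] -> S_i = 58 + 34*i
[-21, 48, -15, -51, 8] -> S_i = Random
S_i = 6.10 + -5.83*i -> [6.1, 0.27, -5.56, -11.39, -17.22]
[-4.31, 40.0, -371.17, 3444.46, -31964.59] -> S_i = -4.31*(-9.28)^i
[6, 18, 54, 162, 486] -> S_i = 6*3^i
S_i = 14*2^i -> [14, 28, 56, 112, 224]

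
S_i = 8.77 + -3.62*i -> [8.77, 5.15, 1.53, -2.09, -5.71]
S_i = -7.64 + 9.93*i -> [-7.64, 2.29, 12.22, 22.15, 32.08]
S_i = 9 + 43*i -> [9, 52, 95, 138, 181]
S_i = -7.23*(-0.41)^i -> [-7.23, 2.96, -1.22, 0.5, -0.2]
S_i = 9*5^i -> [9, 45, 225, 1125, 5625]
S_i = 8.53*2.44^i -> [8.53, 20.81, 50.78, 123.91, 302.35]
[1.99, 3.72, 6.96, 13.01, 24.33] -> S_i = 1.99*1.87^i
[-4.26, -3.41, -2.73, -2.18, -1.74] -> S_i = -4.26*0.80^i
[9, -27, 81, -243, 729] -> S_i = 9*-3^i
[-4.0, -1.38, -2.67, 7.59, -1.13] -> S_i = Random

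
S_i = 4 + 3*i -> [4, 7, 10, 13, 16]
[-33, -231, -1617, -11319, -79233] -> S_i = -33*7^i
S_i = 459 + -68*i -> [459, 391, 323, 255, 187]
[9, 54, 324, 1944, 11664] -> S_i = 9*6^i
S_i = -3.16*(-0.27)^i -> [-3.16, 0.85, -0.23, 0.06, -0.02]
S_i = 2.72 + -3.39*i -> [2.72, -0.67, -4.06, -7.45, -10.84]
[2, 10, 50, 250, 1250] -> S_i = 2*5^i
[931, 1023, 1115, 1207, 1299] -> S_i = 931 + 92*i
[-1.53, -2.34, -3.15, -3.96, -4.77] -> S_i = -1.53 + -0.81*i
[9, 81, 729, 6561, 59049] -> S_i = 9*9^i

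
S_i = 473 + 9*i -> [473, 482, 491, 500, 509]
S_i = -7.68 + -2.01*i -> [-7.68, -9.69, -11.7, -13.71, -15.72]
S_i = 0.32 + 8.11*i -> [0.32, 8.43, 16.54, 24.65, 32.76]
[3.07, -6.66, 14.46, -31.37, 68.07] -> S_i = 3.07*(-2.17)^i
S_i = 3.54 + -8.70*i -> [3.54, -5.16, -13.86, -22.56, -31.26]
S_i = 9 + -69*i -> [9, -60, -129, -198, -267]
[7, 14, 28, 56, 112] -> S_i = 7*2^i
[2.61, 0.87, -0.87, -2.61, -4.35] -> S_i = 2.61 + -1.74*i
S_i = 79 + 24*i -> [79, 103, 127, 151, 175]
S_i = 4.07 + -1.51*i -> [4.07, 2.56, 1.05, -0.46, -1.97]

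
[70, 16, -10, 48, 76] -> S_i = Random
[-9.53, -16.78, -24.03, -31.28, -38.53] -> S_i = -9.53 + -7.25*i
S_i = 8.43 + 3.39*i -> [8.43, 11.82, 15.21, 18.6, 21.99]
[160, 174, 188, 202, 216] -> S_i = 160 + 14*i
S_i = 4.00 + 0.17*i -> [4.0, 4.17, 4.34, 4.51, 4.68]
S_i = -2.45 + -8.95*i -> [-2.45, -11.4, -20.35, -29.3, -38.25]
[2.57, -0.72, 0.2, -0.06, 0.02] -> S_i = 2.57*(-0.28)^i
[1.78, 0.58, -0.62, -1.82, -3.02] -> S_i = 1.78 + -1.20*i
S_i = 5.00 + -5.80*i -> [5.0, -0.8, -6.6, -12.4, -18.2]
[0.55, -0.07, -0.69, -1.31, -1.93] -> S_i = 0.55 + -0.62*i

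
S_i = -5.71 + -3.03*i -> [-5.71, -8.74, -11.77, -14.8, -17.83]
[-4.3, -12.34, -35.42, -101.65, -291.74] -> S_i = -4.30*2.87^i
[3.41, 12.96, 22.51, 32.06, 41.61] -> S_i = 3.41 + 9.55*i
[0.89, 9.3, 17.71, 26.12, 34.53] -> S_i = 0.89 + 8.41*i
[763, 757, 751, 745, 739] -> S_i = 763 + -6*i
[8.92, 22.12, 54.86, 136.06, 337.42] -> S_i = 8.92*2.48^i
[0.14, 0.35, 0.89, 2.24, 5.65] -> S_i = 0.14*2.52^i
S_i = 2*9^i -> [2, 18, 162, 1458, 13122]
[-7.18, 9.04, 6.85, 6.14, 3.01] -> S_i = Random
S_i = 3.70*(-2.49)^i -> [3.7, -9.21, 22.94, -57.12, 142.23]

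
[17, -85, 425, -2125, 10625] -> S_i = 17*-5^i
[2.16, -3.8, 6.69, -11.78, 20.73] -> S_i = 2.16*(-1.76)^i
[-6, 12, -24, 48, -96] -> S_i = -6*-2^i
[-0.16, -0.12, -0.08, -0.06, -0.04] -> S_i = -0.16*0.72^i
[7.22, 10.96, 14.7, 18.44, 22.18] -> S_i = 7.22 + 3.74*i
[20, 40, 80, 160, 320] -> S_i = 20*2^i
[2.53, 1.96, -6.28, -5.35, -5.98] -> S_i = Random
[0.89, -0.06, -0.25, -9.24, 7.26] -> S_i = Random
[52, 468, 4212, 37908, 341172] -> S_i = 52*9^i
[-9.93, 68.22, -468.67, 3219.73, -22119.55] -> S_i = -9.93*(-6.87)^i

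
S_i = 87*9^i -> [87, 783, 7047, 63423, 570807]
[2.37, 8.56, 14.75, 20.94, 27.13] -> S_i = 2.37 + 6.19*i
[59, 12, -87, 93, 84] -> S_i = Random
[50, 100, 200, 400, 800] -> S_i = 50*2^i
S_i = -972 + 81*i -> [-972, -891, -810, -729, -648]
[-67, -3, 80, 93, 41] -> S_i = Random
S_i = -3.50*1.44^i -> [-3.5, -5.04, -7.26, -10.45, -15.05]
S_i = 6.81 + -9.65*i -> [6.81, -2.84, -12.49, -22.14, -31.79]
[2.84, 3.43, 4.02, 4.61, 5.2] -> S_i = 2.84 + 0.59*i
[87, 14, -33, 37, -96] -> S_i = Random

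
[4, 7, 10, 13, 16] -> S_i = 4 + 3*i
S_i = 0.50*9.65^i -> [0.5, 4.82, 46.56, 449.32, 4335.9]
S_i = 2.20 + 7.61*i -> [2.2, 9.81, 17.42, 25.03, 32.64]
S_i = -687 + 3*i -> [-687, -684, -681, -678, -675]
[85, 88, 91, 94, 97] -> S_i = 85 + 3*i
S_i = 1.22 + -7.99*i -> [1.22, -6.77, -14.76, -22.75, -30.74]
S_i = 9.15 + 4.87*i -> [9.15, 14.02, 18.89, 23.76, 28.63]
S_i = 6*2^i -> [6, 12, 24, 48, 96]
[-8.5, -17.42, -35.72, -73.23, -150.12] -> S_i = -8.50*2.05^i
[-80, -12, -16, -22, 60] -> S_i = Random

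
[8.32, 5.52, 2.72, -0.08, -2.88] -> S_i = 8.32 + -2.80*i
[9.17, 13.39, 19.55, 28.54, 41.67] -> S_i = 9.17*1.46^i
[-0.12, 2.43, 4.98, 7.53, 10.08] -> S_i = -0.12 + 2.55*i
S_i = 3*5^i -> [3, 15, 75, 375, 1875]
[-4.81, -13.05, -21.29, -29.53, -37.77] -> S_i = -4.81 + -8.24*i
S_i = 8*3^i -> [8, 24, 72, 216, 648]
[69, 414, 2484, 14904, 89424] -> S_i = 69*6^i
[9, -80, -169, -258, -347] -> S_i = 9 + -89*i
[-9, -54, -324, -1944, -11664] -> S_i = -9*6^i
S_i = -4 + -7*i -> [-4, -11, -18, -25, -32]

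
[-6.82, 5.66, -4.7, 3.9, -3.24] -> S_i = -6.82*(-0.83)^i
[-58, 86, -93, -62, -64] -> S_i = Random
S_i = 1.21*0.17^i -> [1.21, 0.21, 0.03, 0.01, 0.0]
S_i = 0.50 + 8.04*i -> [0.5, 8.54, 16.58, 24.62, 32.66]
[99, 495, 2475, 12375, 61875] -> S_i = 99*5^i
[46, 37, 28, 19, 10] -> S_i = 46 + -9*i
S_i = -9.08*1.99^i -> [-9.08, -18.07, -35.96, -71.56, -142.4]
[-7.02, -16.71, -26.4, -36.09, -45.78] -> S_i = -7.02 + -9.69*i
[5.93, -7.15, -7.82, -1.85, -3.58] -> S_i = Random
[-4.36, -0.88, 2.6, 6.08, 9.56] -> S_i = -4.36 + 3.48*i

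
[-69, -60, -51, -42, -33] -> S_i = -69 + 9*i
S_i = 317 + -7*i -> [317, 310, 303, 296, 289]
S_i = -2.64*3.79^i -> [-2.64, -10.01, -37.92, -143.72, -544.7]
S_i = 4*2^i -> [4, 8, 16, 32, 64]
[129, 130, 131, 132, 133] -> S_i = 129 + 1*i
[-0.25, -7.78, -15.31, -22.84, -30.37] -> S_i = -0.25 + -7.53*i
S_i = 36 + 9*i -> [36, 45, 54, 63, 72]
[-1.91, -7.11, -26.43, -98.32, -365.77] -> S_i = -1.91*3.72^i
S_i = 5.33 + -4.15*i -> [5.33, 1.18, -2.97, -7.12, -11.27]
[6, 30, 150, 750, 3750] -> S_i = 6*5^i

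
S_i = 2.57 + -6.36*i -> [2.57, -3.79, -10.15, -16.51, -22.87]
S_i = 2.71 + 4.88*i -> [2.71, 7.59, 12.47, 17.35, 22.23]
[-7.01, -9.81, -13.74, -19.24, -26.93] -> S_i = -7.01*1.40^i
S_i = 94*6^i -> [94, 564, 3384, 20304, 121824]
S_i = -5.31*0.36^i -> [-5.31, -1.91, -0.69, -0.25, -0.09]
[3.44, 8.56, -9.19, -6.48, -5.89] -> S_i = Random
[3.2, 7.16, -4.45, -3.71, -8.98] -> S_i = Random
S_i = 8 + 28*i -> [8, 36, 64, 92, 120]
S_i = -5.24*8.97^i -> [-5.24, -47.0, -421.62, -3781.89, -33923.53]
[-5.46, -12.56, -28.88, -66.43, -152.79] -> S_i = -5.46*2.30^i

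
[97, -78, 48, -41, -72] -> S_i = Random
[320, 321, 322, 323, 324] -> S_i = 320 + 1*i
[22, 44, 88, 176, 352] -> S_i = 22*2^i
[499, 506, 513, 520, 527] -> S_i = 499 + 7*i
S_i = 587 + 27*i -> [587, 614, 641, 668, 695]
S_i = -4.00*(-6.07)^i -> [-4.0, 24.28, -147.38, 894.59, -5430.19]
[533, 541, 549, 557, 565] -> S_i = 533 + 8*i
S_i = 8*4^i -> [8, 32, 128, 512, 2048]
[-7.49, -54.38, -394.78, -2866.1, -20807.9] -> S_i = -7.49*7.26^i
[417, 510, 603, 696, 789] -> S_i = 417 + 93*i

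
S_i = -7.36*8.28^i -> [-7.36, -60.94, -504.59, -4178.0, -34593.87]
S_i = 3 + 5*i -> [3, 8, 13, 18, 23]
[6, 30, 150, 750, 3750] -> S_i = 6*5^i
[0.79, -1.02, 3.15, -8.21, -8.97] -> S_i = Random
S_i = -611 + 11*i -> [-611, -600, -589, -578, -567]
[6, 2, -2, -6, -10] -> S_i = 6 + -4*i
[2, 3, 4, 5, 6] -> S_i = 2 + 1*i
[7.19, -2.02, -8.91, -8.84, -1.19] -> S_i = Random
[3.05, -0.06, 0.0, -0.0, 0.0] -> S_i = 3.05*(-0.02)^i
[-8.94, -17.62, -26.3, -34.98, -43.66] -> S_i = -8.94 + -8.68*i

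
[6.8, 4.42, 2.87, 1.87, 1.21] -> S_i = 6.80*0.65^i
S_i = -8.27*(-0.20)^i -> [-8.27, 1.65, -0.33, 0.07, -0.01]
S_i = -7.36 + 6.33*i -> [-7.36, -1.03, 5.3, 11.63, 17.96]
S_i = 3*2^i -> [3, 6, 12, 24, 48]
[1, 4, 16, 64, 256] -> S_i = 1*4^i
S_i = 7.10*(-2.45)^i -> [7.1, -17.4, 42.62, -104.41, 255.81]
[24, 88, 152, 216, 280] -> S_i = 24 + 64*i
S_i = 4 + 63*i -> [4, 67, 130, 193, 256]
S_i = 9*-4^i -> [9, -36, 144, -576, 2304]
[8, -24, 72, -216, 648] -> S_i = 8*-3^i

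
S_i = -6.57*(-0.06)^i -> [-6.57, 0.39, -0.02, 0.0, -0.0]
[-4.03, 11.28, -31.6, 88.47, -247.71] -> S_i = -4.03*(-2.80)^i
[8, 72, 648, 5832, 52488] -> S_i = 8*9^i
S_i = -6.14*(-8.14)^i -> [-6.14, 49.98, -406.83, 3311.63, -26956.65]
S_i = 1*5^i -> [1, 5, 25, 125, 625]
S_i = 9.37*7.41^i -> [9.37, 69.43, 514.49, 3812.36, 28249.61]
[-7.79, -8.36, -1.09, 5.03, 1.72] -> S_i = Random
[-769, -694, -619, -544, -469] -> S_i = -769 + 75*i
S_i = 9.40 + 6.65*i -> [9.4, 16.05, 22.7, 29.35, 36.0]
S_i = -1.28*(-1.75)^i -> [-1.28, 2.24, -3.92, 6.86, -12.0]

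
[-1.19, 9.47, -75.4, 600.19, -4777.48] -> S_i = -1.19*(-7.96)^i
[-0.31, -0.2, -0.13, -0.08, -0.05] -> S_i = -0.31*0.64^i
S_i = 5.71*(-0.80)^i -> [5.71, -4.57, 3.65, -2.92, 2.34]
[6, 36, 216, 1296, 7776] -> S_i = 6*6^i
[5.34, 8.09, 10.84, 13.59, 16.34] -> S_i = 5.34 + 2.75*i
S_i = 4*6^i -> [4, 24, 144, 864, 5184]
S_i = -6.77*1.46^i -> [-6.77, -9.88, -14.43, -21.07, -30.76]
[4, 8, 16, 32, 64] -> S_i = 4*2^i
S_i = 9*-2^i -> [9, -18, 36, -72, 144]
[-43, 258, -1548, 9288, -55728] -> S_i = -43*-6^i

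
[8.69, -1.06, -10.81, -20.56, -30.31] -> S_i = 8.69 + -9.75*i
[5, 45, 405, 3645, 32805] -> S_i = 5*9^i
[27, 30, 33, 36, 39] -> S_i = 27 + 3*i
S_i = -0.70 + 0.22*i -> [-0.7, -0.48, -0.26, -0.04, 0.18]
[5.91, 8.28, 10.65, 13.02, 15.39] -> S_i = 5.91 + 2.37*i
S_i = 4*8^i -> [4, 32, 256, 2048, 16384]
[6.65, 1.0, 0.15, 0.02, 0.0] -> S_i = 6.65*0.15^i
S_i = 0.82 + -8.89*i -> [0.82, -8.07, -16.96, -25.85, -34.74]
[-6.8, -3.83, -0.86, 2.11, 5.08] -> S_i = -6.80 + 2.97*i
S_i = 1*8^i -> [1, 8, 64, 512, 4096]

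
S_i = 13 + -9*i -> [13, 4, -5, -14, -23]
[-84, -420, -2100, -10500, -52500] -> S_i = -84*5^i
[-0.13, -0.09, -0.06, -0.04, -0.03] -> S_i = -0.13*0.70^i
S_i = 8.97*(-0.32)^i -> [8.97, -2.87, 0.92, -0.29, 0.09]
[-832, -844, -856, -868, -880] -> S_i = -832 + -12*i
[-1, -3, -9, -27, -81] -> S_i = -1*3^i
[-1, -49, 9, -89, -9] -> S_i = Random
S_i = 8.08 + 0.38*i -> [8.08, 8.46, 8.84, 9.22, 9.6]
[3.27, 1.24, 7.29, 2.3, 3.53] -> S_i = Random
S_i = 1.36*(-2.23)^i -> [1.36, -3.03, 6.76, -15.08, 33.63]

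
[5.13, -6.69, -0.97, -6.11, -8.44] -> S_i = Random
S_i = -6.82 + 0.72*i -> [-6.82, -6.1, -5.38, -4.66, -3.94]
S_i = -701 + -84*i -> [-701, -785, -869, -953, -1037]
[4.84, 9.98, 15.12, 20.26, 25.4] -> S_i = 4.84 + 5.14*i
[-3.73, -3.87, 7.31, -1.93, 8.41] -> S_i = Random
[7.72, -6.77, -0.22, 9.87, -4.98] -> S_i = Random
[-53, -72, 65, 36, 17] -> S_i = Random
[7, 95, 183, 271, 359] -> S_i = 7 + 88*i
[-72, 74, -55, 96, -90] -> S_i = Random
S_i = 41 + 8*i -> [41, 49, 57, 65, 73]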